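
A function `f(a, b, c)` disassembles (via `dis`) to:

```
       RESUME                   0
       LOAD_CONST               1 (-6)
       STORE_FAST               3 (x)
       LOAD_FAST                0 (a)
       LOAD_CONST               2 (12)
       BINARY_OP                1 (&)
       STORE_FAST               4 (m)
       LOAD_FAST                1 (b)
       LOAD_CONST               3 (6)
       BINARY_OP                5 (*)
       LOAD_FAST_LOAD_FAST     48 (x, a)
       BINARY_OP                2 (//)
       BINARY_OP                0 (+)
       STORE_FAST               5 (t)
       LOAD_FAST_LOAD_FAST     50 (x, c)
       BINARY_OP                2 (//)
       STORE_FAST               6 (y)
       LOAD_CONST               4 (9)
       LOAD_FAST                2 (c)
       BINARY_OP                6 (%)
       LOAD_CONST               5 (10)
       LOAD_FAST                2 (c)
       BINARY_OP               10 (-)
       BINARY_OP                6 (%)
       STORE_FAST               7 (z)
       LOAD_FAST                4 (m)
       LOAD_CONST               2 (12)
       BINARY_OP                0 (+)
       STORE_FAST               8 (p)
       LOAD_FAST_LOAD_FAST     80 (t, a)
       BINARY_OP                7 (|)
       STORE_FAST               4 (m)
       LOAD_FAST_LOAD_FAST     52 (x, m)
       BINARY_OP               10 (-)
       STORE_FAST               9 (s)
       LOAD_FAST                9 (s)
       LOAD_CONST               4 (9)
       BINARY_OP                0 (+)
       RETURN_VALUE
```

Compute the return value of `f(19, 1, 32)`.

LOAD_CONST → push -6. Stack: [-6]
STORE_FAST x → x=-6. Stack: []
LOAD_FAST a → push 19. Stack: [19]
LOAD_CONST → push 12. Stack: [19, 12]
BINARY_OP & → 19 & 12 = 0. Stack: [0]
STORE_FAST m → m=0. Stack: []
LOAD_FAST b → push 1. Stack: [1]
LOAD_CONST → push 6. Stack: [1, 6]
BINARY_OP * → 1 * 6 = 6. Stack: [6]
LOAD_FAST_LOAD_FAST x,a → push -6,19. Stack: [6, -6, 19]
BINARY_OP // → -6 // 19 = -1. Stack: [6, -1]
BINARY_OP + → 6 + -1 = 5. Stack: [5]
STORE_FAST t → t=5. Stack: []
LOAD_FAST_LOAD_FAST x,c → push -6,32. Stack: [-6, 32]
BINARY_OP // → -6 // 32 = -1. Stack: [-1]
STORE_FAST y → y=-1. Stack: []
LOAD_CONST → push 9. Stack: [9]
LOAD_FAST c → push 32. Stack: [9, 32]
BINARY_OP % → 9 % 32 = 9. Stack: [9]
LOAD_CONST → push 10. Stack: [9, 10]
LOAD_FAST c → push 32. Stack: [9, 10, 32]
BINARY_OP - → 10 - 32 = -22. Stack: [9, -22]
BINARY_OP % → 9 % -22 = -13. Stack: [-13]
STORE_FAST z → z=-13. Stack: []
LOAD_FAST m → push 0. Stack: [0]
LOAD_CONST → push 12. Stack: [0, 12]
BINARY_OP + → 0 + 12 = 12. Stack: [12]
STORE_FAST p → p=12. Stack: []
LOAD_FAST_LOAD_FAST t,a → push 5,19. Stack: [5, 19]
BINARY_OP | → 5 | 19 = 23. Stack: [23]
STORE_FAST m → m=23. Stack: []
LOAD_FAST_LOAD_FAST x,m → push -6,23. Stack: [-6, 23]
BINARY_OP - → -6 - 23 = -29. Stack: [-29]
STORE_FAST s → s=-29. Stack: []
LOAD_FAST s → push -29. Stack: [-29]
LOAD_CONST → push 9. Stack: [-29, 9]
BINARY_OP + → -29 + 9 = -20. Stack: [-20]
RETURN_VALUE → return -20.

-20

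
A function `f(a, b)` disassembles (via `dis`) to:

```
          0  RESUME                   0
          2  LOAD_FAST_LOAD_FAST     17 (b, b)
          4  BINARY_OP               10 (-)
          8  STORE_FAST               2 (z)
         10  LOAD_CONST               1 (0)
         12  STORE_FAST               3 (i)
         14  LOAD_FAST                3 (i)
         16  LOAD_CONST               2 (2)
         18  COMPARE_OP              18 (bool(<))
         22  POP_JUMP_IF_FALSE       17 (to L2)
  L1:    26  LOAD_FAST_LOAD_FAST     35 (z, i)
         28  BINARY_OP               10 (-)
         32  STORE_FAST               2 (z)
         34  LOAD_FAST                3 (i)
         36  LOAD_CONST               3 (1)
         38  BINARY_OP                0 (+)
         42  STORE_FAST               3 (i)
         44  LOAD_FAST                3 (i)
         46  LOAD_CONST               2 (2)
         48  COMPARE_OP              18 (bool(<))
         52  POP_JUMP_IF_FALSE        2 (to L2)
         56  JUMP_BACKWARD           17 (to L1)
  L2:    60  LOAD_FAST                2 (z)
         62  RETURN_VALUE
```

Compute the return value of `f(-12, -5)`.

LOAD_FAST_LOAD_FAST b,b → push -5,-5. Stack: [-5, -5]
BINARY_OP - → -5 - -5 = 0. Stack: [0]
STORE_FAST z → z=0. Stack: []
LOAD_CONST → push 0. Stack: [0]
STORE_FAST i → i=0. Stack: []
LOAD_FAST i → push 0. Stack: [0]
LOAD_CONST → push 2. Stack: [0, 2]
COMPARE_OP bool(<) → 0 vs 2 = True. Stack: [True]
POP_JUMP_IF_FALSE → pop True; no jump. Stack: []
LOAD_FAST_LOAD_FAST z,i → push 0,0. Stack: [0, 0]
BINARY_OP - → 0 - 0 = 0. Stack: [0]
STORE_FAST z → z=0. Stack: []
LOAD_FAST i → push 0. Stack: [0]
LOAD_CONST → push 1. Stack: [0, 1]
BINARY_OP + → 0 + 1 = 1. Stack: [1]
STORE_FAST i → i=1. Stack: []
LOAD_FAST i → push 1. Stack: [1]
LOAD_CONST → push 2. Stack: [1, 2]
COMPARE_OP bool(<) → 1 vs 2 = True. Stack: [True]
POP_JUMP_IF_FALSE → pop True; no jump. Stack: []
LOAD_FAST_LOAD_FAST z,i → push 0,1. Stack: [0, 1]
BINARY_OP - → 0 - 1 = -1. Stack: [-1]
STORE_FAST z → z=-1. Stack: []
LOAD_FAST i → push 1. Stack: [1]
LOAD_CONST → push 1. Stack: [1, 1]
BINARY_OP + → 1 + 1 = 2. Stack: [2]
STORE_FAST i → i=2. Stack: []
LOAD_FAST i → push 2. Stack: [2]
LOAD_CONST → push 2. Stack: [2, 2]
COMPARE_OP bool(<) → 2 vs 2 = False. Stack: [False]
POP_JUMP_IF_FALSE → pop False; jump. Stack: []
LOAD_FAST z → push -1. Stack: [-1]
RETURN_VALUE → return -1.

-1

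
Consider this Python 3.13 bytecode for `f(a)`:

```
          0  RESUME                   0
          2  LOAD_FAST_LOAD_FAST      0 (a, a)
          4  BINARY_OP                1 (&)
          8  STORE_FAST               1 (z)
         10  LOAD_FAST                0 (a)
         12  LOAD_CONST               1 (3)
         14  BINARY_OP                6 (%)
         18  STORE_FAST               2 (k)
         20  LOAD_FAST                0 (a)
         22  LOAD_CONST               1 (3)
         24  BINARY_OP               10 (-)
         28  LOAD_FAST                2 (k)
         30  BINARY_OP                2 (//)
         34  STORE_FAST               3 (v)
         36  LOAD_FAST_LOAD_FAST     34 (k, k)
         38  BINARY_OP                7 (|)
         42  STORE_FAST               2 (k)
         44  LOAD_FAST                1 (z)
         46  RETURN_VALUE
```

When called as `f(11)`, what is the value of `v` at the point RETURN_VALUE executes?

4

LOAD_FAST_LOAD_FAST a,a → push 11,11. Stack: [11, 11]
BINARY_OP & → 11 & 11 = 11. Stack: [11]
STORE_FAST z → z=11. Stack: []
LOAD_FAST a → push 11. Stack: [11]
LOAD_CONST → push 3. Stack: [11, 3]
BINARY_OP % → 11 % 3 = 2. Stack: [2]
STORE_FAST k → k=2. Stack: []
LOAD_FAST a → push 11. Stack: [11]
LOAD_CONST → push 3. Stack: [11, 3]
BINARY_OP - → 11 - 3 = 8. Stack: [8]
LOAD_FAST k → push 2. Stack: [8, 2]
BINARY_OP // → 8 // 2 = 4. Stack: [4]
STORE_FAST v → v=4. Stack: []
LOAD_FAST_LOAD_FAST k,k → push 2,2. Stack: [2, 2]
BINARY_OP | → 2 | 2 = 2. Stack: [2]
STORE_FAST k → k=2. Stack: []
LOAD_FAST z → push 11. Stack: [11]
RETURN_VALUE → return 11.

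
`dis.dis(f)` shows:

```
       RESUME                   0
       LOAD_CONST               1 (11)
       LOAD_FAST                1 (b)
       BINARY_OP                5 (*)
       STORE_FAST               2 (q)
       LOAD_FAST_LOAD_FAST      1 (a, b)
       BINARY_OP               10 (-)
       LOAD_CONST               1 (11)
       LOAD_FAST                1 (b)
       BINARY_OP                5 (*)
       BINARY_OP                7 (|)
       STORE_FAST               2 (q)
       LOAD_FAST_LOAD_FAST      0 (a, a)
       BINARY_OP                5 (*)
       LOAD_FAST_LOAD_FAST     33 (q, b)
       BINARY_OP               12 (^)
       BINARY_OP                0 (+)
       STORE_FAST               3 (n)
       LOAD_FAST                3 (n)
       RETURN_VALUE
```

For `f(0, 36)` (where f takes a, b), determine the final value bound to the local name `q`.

LOAD_CONST → push 11. Stack: [11]
LOAD_FAST b → push 36. Stack: [11, 36]
BINARY_OP * → 11 * 36 = 396. Stack: [396]
STORE_FAST q → q=396. Stack: []
LOAD_FAST_LOAD_FAST a,b → push 0,36. Stack: [0, 36]
BINARY_OP - → 0 - 36 = -36. Stack: [-36]
LOAD_CONST → push 11. Stack: [-36, 11]
LOAD_FAST b → push 36. Stack: [-36, 11, 36]
BINARY_OP * → 11 * 36 = 396. Stack: [-36, 396]
BINARY_OP | → -36 | 396 = -36. Stack: [-36]
STORE_FAST q → q=-36. Stack: []
LOAD_FAST_LOAD_FAST a,a → push 0,0. Stack: [0, 0]
BINARY_OP * → 0 * 0 = 0. Stack: [0]
LOAD_FAST_LOAD_FAST q,b → push -36,36. Stack: [0, -36, 36]
BINARY_OP ^ → -36 ^ 36 = -8. Stack: [0, -8]
BINARY_OP + → 0 + -8 = -8. Stack: [-8]
STORE_FAST n → n=-8. Stack: []
LOAD_FAST n → push -8. Stack: [-8]
RETURN_VALUE → return -8.

-36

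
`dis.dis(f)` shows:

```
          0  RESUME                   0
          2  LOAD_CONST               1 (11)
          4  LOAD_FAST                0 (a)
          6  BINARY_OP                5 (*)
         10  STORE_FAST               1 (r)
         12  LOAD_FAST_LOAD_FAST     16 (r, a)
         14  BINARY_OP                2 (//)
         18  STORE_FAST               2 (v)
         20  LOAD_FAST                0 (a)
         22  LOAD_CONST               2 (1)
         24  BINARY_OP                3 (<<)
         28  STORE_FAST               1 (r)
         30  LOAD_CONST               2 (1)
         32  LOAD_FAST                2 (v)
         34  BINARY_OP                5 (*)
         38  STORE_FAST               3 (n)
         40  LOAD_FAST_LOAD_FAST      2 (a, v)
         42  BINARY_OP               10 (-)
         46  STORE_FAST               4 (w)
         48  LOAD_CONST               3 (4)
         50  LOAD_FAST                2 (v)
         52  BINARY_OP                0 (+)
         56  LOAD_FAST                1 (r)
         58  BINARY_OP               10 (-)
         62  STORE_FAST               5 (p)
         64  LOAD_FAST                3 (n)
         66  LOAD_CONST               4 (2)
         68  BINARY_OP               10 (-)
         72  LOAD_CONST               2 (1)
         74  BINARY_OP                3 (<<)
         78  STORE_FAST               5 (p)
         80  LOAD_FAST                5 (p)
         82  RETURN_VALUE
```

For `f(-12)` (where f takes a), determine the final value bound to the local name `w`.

LOAD_CONST → push 11. Stack: [11]
LOAD_FAST a → push -12. Stack: [11, -12]
BINARY_OP * → 11 * -12 = -132. Stack: [-132]
STORE_FAST r → r=-132. Stack: []
LOAD_FAST_LOAD_FAST r,a → push -132,-12. Stack: [-132, -12]
BINARY_OP // → -132 // -12 = 11. Stack: [11]
STORE_FAST v → v=11. Stack: []
LOAD_FAST a → push -12. Stack: [-12]
LOAD_CONST → push 1. Stack: [-12, 1]
BINARY_OP << → -12 << 1 = -24. Stack: [-24]
STORE_FAST r → r=-24. Stack: []
LOAD_CONST → push 1. Stack: [1]
LOAD_FAST v → push 11. Stack: [1, 11]
BINARY_OP * → 1 * 11 = 11. Stack: [11]
STORE_FAST n → n=11. Stack: []
LOAD_FAST_LOAD_FAST a,v → push -12,11. Stack: [-12, 11]
BINARY_OP - → -12 - 11 = -23. Stack: [-23]
STORE_FAST w → w=-23. Stack: []
LOAD_CONST → push 4. Stack: [4]
LOAD_FAST v → push 11. Stack: [4, 11]
BINARY_OP + → 4 + 11 = 15. Stack: [15]
LOAD_FAST r → push -24. Stack: [15, -24]
BINARY_OP - → 15 - -24 = 39. Stack: [39]
STORE_FAST p → p=39. Stack: []
LOAD_FAST n → push 11. Stack: [11]
LOAD_CONST → push 2. Stack: [11, 2]
BINARY_OP - → 11 - 2 = 9. Stack: [9]
LOAD_CONST → push 1. Stack: [9, 1]
BINARY_OP << → 9 << 1 = 18. Stack: [18]
STORE_FAST p → p=18. Stack: []
LOAD_FAST p → push 18. Stack: [18]
RETURN_VALUE → return 18.

-23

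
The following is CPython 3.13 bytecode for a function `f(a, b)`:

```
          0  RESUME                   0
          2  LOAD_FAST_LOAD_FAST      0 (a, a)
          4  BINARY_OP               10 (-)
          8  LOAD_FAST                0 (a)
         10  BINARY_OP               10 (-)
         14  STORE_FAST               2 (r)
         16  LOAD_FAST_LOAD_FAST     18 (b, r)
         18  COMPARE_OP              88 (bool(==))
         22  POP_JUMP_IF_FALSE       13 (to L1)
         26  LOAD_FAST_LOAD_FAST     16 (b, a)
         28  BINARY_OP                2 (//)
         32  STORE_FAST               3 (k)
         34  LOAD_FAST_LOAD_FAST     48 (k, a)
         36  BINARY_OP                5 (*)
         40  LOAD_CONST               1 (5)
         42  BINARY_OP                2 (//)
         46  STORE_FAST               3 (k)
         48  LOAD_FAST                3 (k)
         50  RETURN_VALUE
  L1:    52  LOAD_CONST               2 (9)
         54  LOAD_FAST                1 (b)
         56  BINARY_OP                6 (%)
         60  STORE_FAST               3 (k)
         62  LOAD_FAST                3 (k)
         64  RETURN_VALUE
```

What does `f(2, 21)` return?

9

LOAD_FAST_LOAD_FAST a,a → push 2,2. Stack: [2, 2]
BINARY_OP - → 2 - 2 = 0. Stack: [0]
LOAD_FAST a → push 2. Stack: [0, 2]
BINARY_OP - → 0 - 2 = -2. Stack: [-2]
STORE_FAST r → r=-2. Stack: []
LOAD_FAST_LOAD_FAST b,r → push 21,-2. Stack: [21, -2]
COMPARE_OP bool(==) → 21 vs -2 = False. Stack: [False]
POP_JUMP_IF_FALSE → pop False; jump. Stack: []
LOAD_CONST → push 9. Stack: [9]
LOAD_FAST b → push 21. Stack: [9, 21]
BINARY_OP % → 9 % 21 = 9. Stack: [9]
STORE_FAST k → k=9. Stack: []
LOAD_FAST k → push 9. Stack: [9]
RETURN_VALUE → return 9.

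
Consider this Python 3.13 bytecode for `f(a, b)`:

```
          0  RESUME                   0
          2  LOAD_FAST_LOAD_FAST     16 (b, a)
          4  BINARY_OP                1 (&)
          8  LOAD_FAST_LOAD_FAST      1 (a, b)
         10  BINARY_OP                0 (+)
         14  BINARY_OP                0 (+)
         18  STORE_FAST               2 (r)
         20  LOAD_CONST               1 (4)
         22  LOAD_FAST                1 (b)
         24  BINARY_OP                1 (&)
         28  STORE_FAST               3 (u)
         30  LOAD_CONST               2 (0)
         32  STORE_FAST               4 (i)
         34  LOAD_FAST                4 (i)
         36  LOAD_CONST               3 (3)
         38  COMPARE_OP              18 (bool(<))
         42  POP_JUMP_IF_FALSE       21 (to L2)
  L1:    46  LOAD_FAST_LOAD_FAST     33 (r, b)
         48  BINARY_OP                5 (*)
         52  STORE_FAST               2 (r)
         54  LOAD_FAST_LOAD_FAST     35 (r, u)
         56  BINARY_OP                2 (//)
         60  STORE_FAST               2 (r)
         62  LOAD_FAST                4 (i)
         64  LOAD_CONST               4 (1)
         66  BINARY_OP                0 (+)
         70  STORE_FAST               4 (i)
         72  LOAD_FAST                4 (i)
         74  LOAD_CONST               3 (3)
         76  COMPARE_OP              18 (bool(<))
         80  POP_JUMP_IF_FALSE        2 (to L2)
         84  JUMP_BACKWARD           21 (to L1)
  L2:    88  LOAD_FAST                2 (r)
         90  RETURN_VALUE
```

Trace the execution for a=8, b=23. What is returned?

LOAD_FAST_LOAD_FAST b,a → push 23,8. Stack: [23, 8]
BINARY_OP & → 23 & 8 = 0. Stack: [0]
LOAD_FAST_LOAD_FAST a,b → push 8,23. Stack: [0, 8, 23]
BINARY_OP + → 8 + 23 = 31. Stack: [0, 31]
BINARY_OP + → 0 + 31 = 31. Stack: [31]
STORE_FAST r → r=31. Stack: []
LOAD_CONST → push 4. Stack: [4]
LOAD_FAST b → push 23. Stack: [4, 23]
BINARY_OP & → 4 & 23 = 4. Stack: [4]
STORE_FAST u → u=4. Stack: []
LOAD_CONST → push 0. Stack: [0]
STORE_FAST i → i=0. Stack: []
LOAD_FAST i → push 0. Stack: [0]
LOAD_CONST → push 3. Stack: [0, 3]
COMPARE_OP bool(<) → 0 vs 3 = True. Stack: [True]
POP_JUMP_IF_FALSE → pop True; no jump. Stack: []
LOAD_FAST_LOAD_FAST r,b → push 31,23. Stack: [31, 23]
BINARY_OP * → 31 * 23 = 713. Stack: [713]
STORE_FAST r → r=713. Stack: []
LOAD_FAST_LOAD_FAST r,u → push 713,4. Stack: [713, 4]
BINARY_OP // → 713 // 4 = 178. Stack: [178]
STORE_FAST r → r=178. Stack: []
LOAD_FAST i → push 0. Stack: [0]
LOAD_CONST → push 1. Stack: [0, 1]
BINARY_OP + → 0 + 1 = 1. Stack: [1]
STORE_FAST i → i=1. Stack: []
LOAD_FAST i → push 1. Stack: [1]
LOAD_CONST → push 3. Stack: [1, 3]
COMPARE_OP bool(<) → 1 vs 3 = True. Stack: [True]
POP_JUMP_IF_FALSE → pop True; no jump. Stack: []
LOAD_FAST_LOAD_FAST r,b → push 178,23. Stack: [178, 23]
BINARY_OP * → 178 * 23 = 4094. Stack: [4094]
STORE_FAST r → r=4094. Stack: []
LOAD_FAST_LOAD_FAST r,u → push 4094,4. Stack: [4094, 4]
BINARY_OP // → 4094 // 4 = 1023. Stack: [1023]
STORE_FAST r → r=1023. Stack: []
LOAD_FAST i → push 1. Stack: [1]
LOAD_CONST → push 1. Stack: [1, 1]
BINARY_OP + → 1 + 1 = 2. Stack: [2]
STORE_FAST i → i=2. Stack: []
LOAD_FAST i → push 2. Stack: [2]
LOAD_CONST → push 3. Stack: [2, 3]
COMPARE_OP bool(<) → 2 vs 3 = True. Stack: [True]
POP_JUMP_IF_FALSE → pop True; no jump. Stack: []
LOAD_FAST_LOAD_FAST r,b → push 1023,23. Stack: [1023, 23]
BINARY_OP * → 1023 * 23 = 23529. Stack: [23529]
STORE_FAST r → r=23529. Stack: []
LOAD_FAST_LOAD_FAST r,u → push 23529,4. Stack: [23529, 4]
BINARY_OP // → 23529 // 4 = 5882. Stack: [5882]
STORE_FAST r → r=5882. Stack: []
LOAD_FAST i → push 2. Stack: [2]
LOAD_CONST → push 1. Stack: [2, 1]
BINARY_OP + → 2 + 1 = 3. Stack: [3]
STORE_FAST i → i=3. Stack: []
LOAD_FAST i → push 3. Stack: [3]
LOAD_CONST → push 3. Stack: [3, 3]
COMPARE_OP bool(<) → 3 vs 3 = False. Stack: [False]
POP_JUMP_IF_FALSE → pop False; jump. Stack: []
LOAD_FAST r → push 5882. Stack: [5882]
RETURN_VALUE → return 5882.

5882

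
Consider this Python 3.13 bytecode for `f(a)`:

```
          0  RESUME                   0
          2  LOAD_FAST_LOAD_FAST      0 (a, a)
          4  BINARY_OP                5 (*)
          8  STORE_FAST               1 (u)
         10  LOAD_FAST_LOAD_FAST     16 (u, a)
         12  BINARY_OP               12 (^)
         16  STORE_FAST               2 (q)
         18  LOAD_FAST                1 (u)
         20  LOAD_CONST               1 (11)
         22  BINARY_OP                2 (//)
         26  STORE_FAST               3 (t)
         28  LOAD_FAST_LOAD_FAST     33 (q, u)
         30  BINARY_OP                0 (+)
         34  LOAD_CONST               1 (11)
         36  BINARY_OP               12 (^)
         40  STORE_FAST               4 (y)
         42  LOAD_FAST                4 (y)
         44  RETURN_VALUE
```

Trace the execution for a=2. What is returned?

1

LOAD_FAST_LOAD_FAST a,a → push 2,2. Stack: [2, 2]
BINARY_OP * → 2 * 2 = 4. Stack: [4]
STORE_FAST u → u=4. Stack: []
LOAD_FAST_LOAD_FAST u,a → push 4,2. Stack: [4, 2]
BINARY_OP ^ → 4 ^ 2 = 6. Stack: [6]
STORE_FAST q → q=6. Stack: []
LOAD_FAST u → push 4. Stack: [4]
LOAD_CONST → push 11. Stack: [4, 11]
BINARY_OP // → 4 // 11 = 0. Stack: [0]
STORE_FAST t → t=0. Stack: []
LOAD_FAST_LOAD_FAST q,u → push 6,4. Stack: [6, 4]
BINARY_OP + → 6 + 4 = 10. Stack: [10]
LOAD_CONST → push 11. Stack: [10, 11]
BINARY_OP ^ → 10 ^ 11 = 1. Stack: [1]
STORE_FAST y → y=1. Stack: []
LOAD_FAST y → push 1. Stack: [1]
RETURN_VALUE → return 1.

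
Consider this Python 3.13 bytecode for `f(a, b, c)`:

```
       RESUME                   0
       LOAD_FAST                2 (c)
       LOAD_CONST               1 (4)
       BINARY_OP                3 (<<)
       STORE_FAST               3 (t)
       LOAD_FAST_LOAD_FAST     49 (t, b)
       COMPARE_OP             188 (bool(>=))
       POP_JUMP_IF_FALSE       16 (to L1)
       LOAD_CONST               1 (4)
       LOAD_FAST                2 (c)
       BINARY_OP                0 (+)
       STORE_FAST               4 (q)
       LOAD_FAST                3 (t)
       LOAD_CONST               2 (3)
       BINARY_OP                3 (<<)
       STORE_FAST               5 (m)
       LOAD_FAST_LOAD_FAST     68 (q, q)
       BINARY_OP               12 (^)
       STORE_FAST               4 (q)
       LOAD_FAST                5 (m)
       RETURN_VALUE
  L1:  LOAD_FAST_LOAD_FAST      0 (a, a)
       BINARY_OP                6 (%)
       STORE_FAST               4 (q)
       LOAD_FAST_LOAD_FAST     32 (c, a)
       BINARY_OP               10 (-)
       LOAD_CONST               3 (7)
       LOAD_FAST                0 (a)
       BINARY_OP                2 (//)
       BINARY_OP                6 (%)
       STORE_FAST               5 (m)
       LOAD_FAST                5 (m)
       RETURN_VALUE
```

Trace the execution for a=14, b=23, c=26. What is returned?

LOAD_FAST c → push 26. Stack: [26]
LOAD_CONST → push 4. Stack: [26, 4]
BINARY_OP << → 26 << 4 = 416. Stack: [416]
STORE_FAST t → t=416. Stack: []
LOAD_FAST_LOAD_FAST t,b → push 416,23. Stack: [416, 23]
COMPARE_OP bool(>=) → 416 vs 23 = True. Stack: [True]
POP_JUMP_IF_FALSE → pop True; no jump. Stack: []
LOAD_CONST → push 4. Stack: [4]
LOAD_FAST c → push 26. Stack: [4, 26]
BINARY_OP + → 4 + 26 = 30. Stack: [30]
STORE_FAST q → q=30. Stack: []
LOAD_FAST t → push 416. Stack: [416]
LOAD_CONST → push 3. Stack: [416, 3]
BINARY_OP << → 416 << 3 = 3328. Stack: [3328]
STORE_FAST m → m=3328. Stack: []
LOAD_FAST_LOAD_FAST q,q → push 30,30. Stack: [30, 30]
BINARY_OP ^ → 30 ^ 30 = 0. Stack: [0]
STORE_FAST q → q=0. Stack: []
LOAD_FAST m → push 3328. Stack: [3328]
RETURN_VALUE → return 3328.

3328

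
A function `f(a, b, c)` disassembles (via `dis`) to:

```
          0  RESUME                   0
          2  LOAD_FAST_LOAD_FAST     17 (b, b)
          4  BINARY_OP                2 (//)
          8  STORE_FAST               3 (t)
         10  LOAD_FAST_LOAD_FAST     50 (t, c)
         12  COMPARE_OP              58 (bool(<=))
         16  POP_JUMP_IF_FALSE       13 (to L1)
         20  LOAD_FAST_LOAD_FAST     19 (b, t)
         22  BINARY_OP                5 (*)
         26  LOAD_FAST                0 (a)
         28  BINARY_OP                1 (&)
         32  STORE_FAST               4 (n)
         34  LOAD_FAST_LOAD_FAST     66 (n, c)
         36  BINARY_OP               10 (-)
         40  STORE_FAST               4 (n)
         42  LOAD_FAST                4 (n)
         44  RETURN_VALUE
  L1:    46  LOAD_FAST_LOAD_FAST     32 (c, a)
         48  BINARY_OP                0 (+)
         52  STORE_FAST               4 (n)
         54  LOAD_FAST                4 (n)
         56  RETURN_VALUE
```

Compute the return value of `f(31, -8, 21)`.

LOAD_FAST_LOAD_FAST b,b → push -8,-8. Stack: [-8, -8]
BINARY_OP // → -8 // -8 = 1. Stack: [1]
STORE_FAST t → t=1. Stack: []
LOAD_FAST_LOAD_FAST t,c → push 1,21. Stack: [1, 21]
COMPARE_OP bool(<=) → 1 vs 21 = True. Stack: [True]
POP_JUMP_IF_FALSE → pop True; no jump. Stack: []
LOAD_FAST_LOAD_FAST b,t → push -8,1. Stack: [-8, 1]
BINARY_OP * → -8 * 1 = -8. Stack: [-8]
LOAD_FAST a → push 31. Stack: [-8, 31]
BINARY_OP & → -8 & 31 = 24. Stack: [24]
STORE_FAST n → n=24. Stack: []
LOAD_FAST_LOAD_FAST n,c → push 24,21. Stack: [24, 21]
BINARY_OP - → 24 - 21 = 3. Stack: [3]
STORE_FAST n → n=3. Stack: []
LOAD_FAST n → push 3. Stack: [3]
RETURN_VALUE → return 3.

3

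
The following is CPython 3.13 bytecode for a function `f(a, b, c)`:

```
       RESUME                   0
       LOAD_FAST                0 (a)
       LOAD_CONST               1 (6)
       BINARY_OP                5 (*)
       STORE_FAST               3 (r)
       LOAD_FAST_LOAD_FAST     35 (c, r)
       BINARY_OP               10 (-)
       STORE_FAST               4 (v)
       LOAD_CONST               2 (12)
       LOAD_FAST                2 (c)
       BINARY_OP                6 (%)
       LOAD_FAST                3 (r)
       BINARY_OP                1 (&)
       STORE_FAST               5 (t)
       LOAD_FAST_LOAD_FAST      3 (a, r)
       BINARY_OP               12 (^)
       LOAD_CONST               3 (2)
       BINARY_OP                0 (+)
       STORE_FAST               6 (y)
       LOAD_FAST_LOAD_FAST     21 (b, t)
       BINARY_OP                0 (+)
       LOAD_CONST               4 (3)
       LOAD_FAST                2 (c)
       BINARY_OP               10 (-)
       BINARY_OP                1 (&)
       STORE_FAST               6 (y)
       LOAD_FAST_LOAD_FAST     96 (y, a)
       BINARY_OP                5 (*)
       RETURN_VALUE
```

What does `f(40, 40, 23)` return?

1600

LOAD_FAST a → push 40. Stack: [40]
LOAD_CONST → push 6. Stack: [40, 6]
BINARY_OP * → 40 * 6 = 240. Stack: [240]
STORE_FAST r → r=240. Stack: []
LOAD_FAST_LOAD_FAST c,r → push 23,240. Stack: [23, 240]
BINARY_OP - → 23 - 240 = -217. Stack: [-217]
STORE_FAST v → v=-217. Stack: []
LOAD_CONST → push 12. Stack: [12]
LOAD_FAST c → push 23. Stack: [12, 23]
BINARY_OP % → 12 % 23 = 12. Stack: [12]
LOAD_FAST r → push 240. Stack: [12, 240]
BINARY_OP & → 12 & 240 = 0. Stack: [0]
STORE_FAST t → t=0. Stack: []
LOAD_FAST_LOAD_FAST a,r → push 40,240. Stack: [40, 240]
BINARY_OP ^ → 40 ^ 240 = 216. Stack: [216]
LOAD_CONST → push 2. Stack: [216, 2]
BINARY_OP + → 216 + 2 = 218. Stack: [218]
STORE_FAST y → y=218. Stack: []
LOAD_FAST_LOAD_FAST b,t → push 40,0. Stack: [40, 0]
BINARY_OP + → 40 + 0 = 40. Stack: [40]
LOAD_CONST → push 3. Stack: [40, 3]
LOAD_FAST c → push 23. Stack: [40, 3, 23]
BINARY_OP - → 3 - 23 = -20. Stack: [40, -20]
BINARY_OP & → 40 & -20 = 40. Stack: [40]
STORE_FAST y → y=40. Stack: []
LOAD_FAST_LOAD_FAST y,a → push 40,40. Stack: [40, 40]
BINARY_OP * → 40 * 40 = 1600. Stack: [1600]
RETURN_VALUE → return 1600.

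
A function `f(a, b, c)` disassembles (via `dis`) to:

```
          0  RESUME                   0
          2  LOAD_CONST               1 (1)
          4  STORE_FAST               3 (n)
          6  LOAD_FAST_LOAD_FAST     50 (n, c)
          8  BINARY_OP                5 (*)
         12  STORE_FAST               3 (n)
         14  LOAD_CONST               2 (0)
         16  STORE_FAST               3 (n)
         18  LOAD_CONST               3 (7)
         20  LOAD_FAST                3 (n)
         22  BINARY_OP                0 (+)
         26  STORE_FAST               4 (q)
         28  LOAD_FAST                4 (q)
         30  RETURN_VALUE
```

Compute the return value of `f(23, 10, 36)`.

LOAD_CONST → push 1. Stack: [1]
STORE_FAST n → n=1. Stack: []
LOAD_FAST_LOAD_FAST n,c → push 1,36. Stack: [1, 36]
BINARY_OP * → 1 * 36 = 36. Stack: [36]
STORE_FAST n → n=36. Stack: []
LOAD_CONST → push 0. Stack: [0]
STORE_FAST n → n=0. Stack: []
LOAD_CONST → push 7. Stack: [7]
LOAD_FAST n → push 0. Stack: [7, 0]
BINARY_OP + → 7 + 0 = 7. Stack: [7]
STORE_FAST q → q=7. Stack: []
LOAD_FAST q → push 7. Stack: [7]
RETURN_VALUE → return 7.

7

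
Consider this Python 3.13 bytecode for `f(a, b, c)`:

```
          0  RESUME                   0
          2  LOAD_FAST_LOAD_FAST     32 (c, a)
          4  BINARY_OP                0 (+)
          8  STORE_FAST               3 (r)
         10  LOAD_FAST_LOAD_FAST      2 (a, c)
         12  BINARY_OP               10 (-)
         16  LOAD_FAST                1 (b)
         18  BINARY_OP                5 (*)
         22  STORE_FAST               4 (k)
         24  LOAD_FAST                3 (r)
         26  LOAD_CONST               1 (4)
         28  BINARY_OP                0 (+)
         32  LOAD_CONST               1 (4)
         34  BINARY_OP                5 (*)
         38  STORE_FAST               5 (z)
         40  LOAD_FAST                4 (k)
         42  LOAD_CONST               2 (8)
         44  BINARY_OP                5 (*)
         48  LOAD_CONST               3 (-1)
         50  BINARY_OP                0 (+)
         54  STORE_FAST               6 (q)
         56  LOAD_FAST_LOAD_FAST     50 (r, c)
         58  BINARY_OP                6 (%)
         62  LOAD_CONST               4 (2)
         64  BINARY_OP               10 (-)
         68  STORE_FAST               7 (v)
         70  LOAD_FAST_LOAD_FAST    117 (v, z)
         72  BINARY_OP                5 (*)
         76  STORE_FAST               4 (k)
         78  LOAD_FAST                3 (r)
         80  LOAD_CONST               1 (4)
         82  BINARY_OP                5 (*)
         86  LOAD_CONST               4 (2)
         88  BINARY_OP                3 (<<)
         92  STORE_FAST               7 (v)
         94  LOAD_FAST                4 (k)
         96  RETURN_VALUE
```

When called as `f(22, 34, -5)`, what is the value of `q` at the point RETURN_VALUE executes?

LOAD_FAST_LOAD_FAST c,a → push -5,22. Stack: [-5, 22]
BINARY_OP + → -5 + 22 = 17. Stack: [17]
STORE_FAST r → r=17. Stack: []
LOAD_FAST_LOAD_FAST a,c → push 22,-5. Stack: [22, -5]
BINARY_OP - → 22 - -5 = 27. Stack: [27]
LOAD_FAST b → push 34. Stack: [27, 34]
BINARY_OP * → 27 * 34 = 918. Stack: [918]
STORE_FAST k → k=918. Stack: []
LOAD_FAST r → push 17. Stack: [17]
LOAD_CONST → push 4. Stack: [17, 4]
BINARY_OP + → 17 + 4 = 21. Stack: [21]
LOAD_CONST → push 4. Stack: [21, 4]
BINARY_OP * → 21 * 4 = 84. Stack: [84]
STORE_FAST z → z=84. Stack: []
LOAD_FAST k → push 918. Stack: [918]
LOAD_CONST → push 8. Stack: [918, 8]
BINARY_OP * → 918 * 8 = 7344. Stack: [7344]
LOAD_CONST → push -1. Stack: [7344, -1]
BINARY_OP + → 7344 + -1 = 7343. Stack: [7343]
STORE_FAST q → q=7343. Stack: []
LOAD_FAST_LOAD_FAST r,c → push 17,-5. Stack: [17, -5]
BINARY_OP % → 17 % -5 = -3. Stack: [-3]
LOAD_CONST → push 2. Stack: [-3, 2]
BINARY_OP - → -3 - 2 = -5. Stack: [-5]
STORE_FAST v → v=-5. Stack: []
LOAD_FAST_LOAD_FAST v,z → push -5,84. Stack: [-5, 84]
BINARY_OP * → -5 * 84 = -420. Stack: [-420]
STORE_FAST k → k=-420. Stack: []
LOAD_FAST r → push 17. Stack: [17]
LOAD_CONST → push 4. Stack: [17, 4]
BINARY_OP * → 17 * 4 = 68. Stack: [68]
LOAD_CONST → push 2. Stack: [68, 2]
BINARY_OP << → 68 << 2 = 272. Stack: [272]
STORE_FAST v → v=272. Stack: []
LOAD_FAST k → push -420. Stack: [-420]
RETURN_VALUE → return -420.

7343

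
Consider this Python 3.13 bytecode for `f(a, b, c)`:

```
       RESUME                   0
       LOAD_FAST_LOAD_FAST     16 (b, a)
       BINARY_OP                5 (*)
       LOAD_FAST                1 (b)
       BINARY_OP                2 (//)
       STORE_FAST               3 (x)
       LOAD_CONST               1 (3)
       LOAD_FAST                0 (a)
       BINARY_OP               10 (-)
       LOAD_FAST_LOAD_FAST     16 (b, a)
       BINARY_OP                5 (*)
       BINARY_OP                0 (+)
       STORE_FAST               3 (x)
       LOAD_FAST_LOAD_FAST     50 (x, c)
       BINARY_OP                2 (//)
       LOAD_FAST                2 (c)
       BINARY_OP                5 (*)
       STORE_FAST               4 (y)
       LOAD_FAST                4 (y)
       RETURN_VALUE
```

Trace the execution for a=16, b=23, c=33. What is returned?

330

LOAD_FAST_LOAD_FAST b,a → push 23,16. Stack: [23, 16]
BINARY_OP * → 23 * 16 = 368. Stack: [368]
LOAD_FAST b → push 23. Stack: [368, 23]
BINARY_OP // → 368 // 23 = 16. Stack: [16]
STORE_FAST x → x=16. Stack: []
LOAD_CONST → push 3. Stack: [3]
LOAD_FAST a → push 16. Stack: [3, 16]
BINARY_OP - → 3 - 16 = -13. Stack: [-13]
LOAD_FAST_LOAD_FAST b,a → push 23,16. Stack: [-13, 23, 16]
BINARY_OP * → 23 * 16 = 368. Stack: [-13, 368]
BINARY_OP + → -13 + 368 = 355. Stack: [355]
STORE_FAST x → x=355. Stack: []
LOAD_FAST_LOAD_FAST x,c → push 355,33. Stack: [355, 33]
BINARY_OP // → 355 // 33 = 10. Stack: [10]
LOAD_FAST c → push 33. Stack: [10, 33]
BINARY_OP * → 10 * 33 = 330. Stack: [330]
STORE_FAST y → y=330. Stack: []
LOAD_FAST y → push 330. Stack: [330]
RETURN_VALUE → return 330.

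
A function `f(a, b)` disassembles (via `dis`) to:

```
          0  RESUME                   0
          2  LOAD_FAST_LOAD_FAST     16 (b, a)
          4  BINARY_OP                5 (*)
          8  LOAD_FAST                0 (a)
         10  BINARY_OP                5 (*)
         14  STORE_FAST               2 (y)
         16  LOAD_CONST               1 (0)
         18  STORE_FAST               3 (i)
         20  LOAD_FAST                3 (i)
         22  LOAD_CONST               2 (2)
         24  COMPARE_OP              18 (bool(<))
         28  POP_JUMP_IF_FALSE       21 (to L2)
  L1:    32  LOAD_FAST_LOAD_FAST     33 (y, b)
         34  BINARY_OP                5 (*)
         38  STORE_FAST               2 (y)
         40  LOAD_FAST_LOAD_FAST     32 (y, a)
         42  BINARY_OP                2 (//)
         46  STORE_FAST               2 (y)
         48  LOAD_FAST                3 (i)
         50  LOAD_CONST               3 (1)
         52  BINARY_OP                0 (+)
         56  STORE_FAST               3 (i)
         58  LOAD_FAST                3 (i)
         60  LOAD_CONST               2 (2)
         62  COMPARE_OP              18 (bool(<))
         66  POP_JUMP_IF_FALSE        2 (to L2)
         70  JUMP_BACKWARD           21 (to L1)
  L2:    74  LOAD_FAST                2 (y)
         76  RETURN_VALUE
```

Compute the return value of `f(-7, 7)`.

343

LOAD_FAST_LOAD_FAST b,a → push 7,-7. Stack: [7, -7]
BINARY_OP * → 7 * -7 = -49. Stack: [-49]
LOAD_FAST a → push -7. Stack: [-49, -7]
BINARY_OP * → -49 * -7 = 343. Stack: [343]
STORE_FAST y → y=343. Stack: []
LOAD_CONST → push 0. Stack: [0]
STORE_FAST i → i=0. Stack: []
LOAD_FAST i → push 0. Stack: [0]
LOAD_CONST → push 2. Stack: [0, 2]
COMPARE_OP bool(<) → 0 vs 2 = True. Stack: [True]
POP_JUMP_IF_FALSE → pop True; no jump. Stack: []
LOAD_FAST_LOAD_FAST y,b → push 343,7. Stack: [343, 7]
BINARY_OP * → 343 * 7 = 2401. Stack: [2401]
STORE_FAST y → y=2401. Stack: []
LOAD_FAST_LOAD_FAST y,a → push 2401,-7. Stack: [2401, -7]
BINARY_OP // → 2401 // -7 = -343. Stack: [-343]
STORE_FAST y → y=-343. Stack: []
LOAD_FAST i → push 0. Stack: [0]
LOAD_CONST → push 1. Stack: [0, 1]
BINARY_OP + → 0 + 1 = 1. Stack: [1]
STORE_FAST i → i=1. Stack: []
LOAD_FAST i → push 1. Stack: [1]
LOAD_CONST → push 2. Stack: [1, 2]
COMPARE_OP bool(<) → 1 vs 2 = True. Stack: [True]
POP_JUMP_IF_FALSE → pop True; no jump. Stack: []
LOAD_FAST_LOAD_FAST y,b → push -343,7. Stack: [-343, 7]
BINARY_OP * → -343 * 7 = -2401. Stack: [-2401]
STORE_FAST y → y=-2401. Stack: []
LOAD_FAST_LOAD_FAST y,a → push -2401,-7. Stack: [-2401, -7]
BINARY_OP // → -2401 // -7 = 343. Stack: [343]
STORE_FAST y → y=343. Stack: []
LOAD_FAST i → push 1. Stack: [1]
LOAD_CONST → push 1. Stack: [1, 1]
BINARY_OP + → 1 + 1 = 2. Stack: [2]
STORE_FAST i → i=2. Stack: []
LOAD_FAST i → push 2. Stack: [2]
LOAD_CONST → push 2. Stack: [2, 2]
COMPARE_OP bool(<) → 2 vs 2 = False. Stack: [False]
POP_JUMP_IF_FALSE → pop False; jump. Stack: []
LOAD_FAST y → push 343. Stack: [343]
RETURN_VALUE → return 343.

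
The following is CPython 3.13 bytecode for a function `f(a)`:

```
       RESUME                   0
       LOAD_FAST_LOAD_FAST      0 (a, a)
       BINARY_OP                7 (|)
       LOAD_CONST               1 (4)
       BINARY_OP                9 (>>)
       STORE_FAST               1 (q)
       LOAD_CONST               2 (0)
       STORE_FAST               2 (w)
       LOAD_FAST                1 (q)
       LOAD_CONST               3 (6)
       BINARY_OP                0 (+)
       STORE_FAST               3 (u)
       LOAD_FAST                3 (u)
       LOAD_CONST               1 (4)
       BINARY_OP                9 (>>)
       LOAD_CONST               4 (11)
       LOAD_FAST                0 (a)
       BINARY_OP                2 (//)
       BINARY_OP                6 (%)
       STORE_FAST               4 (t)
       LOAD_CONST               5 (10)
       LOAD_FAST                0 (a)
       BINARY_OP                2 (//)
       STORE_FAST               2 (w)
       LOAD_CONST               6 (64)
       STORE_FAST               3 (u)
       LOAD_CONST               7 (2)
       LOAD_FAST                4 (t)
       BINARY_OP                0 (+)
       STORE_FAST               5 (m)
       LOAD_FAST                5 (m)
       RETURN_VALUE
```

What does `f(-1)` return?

LOAD_FAST_LOAD_FAST a,a → push -1,-1. Stack: [-1, -1]
BINARY_OP | → -1 | -1 = -1. Stack: [-1]
LOAD_CONST → push 4. Stack: [-1, 4]
BINARY_OP >> → -1 >> 4 = -1. Stack: [-1]
STORE_FAST q → q=-1. Stack: []
LOAD_CONST → push 0. Stack: [0]
STORE_FAST w → w=0. Stack: []
LOAD_FAST q → push -1. Stack: [-1]
LOAD_CONST → push 6. Stack: [-1, 6]
BINARY_OP + → -1 + 6 = 5. Stack: [5]
STORE_FAST u → u=5. Stack: []
LOAD_FAST u → push 5. Stack: [5]
LOAD_CONST → push 4. Stack: [5, 4]
BINARY_OP >> → 5 >> 4 = 0. Stack: [0]
LOAD_CONST → push 11. Stack: [0, 11]
LOAD_FAST a → push -1. Stack: [0, 11, -1]
BINARY_OP // → 11 // -1 = -11. Stack: [0, -11]
BINARY_OP % → 0 % -11 = 0. Stack: [0]
STORE_FAST t → t=0. Stack: []
LOAD_CONST → push 10. Stack: [10]
LOAD_FAST a → push -1. Stack: [10, -1]
BINARY_OP // → 10 // -1 = -10. Stack: [-10]
STORE_FAST w → w=-10. Stack: []
LOAD_CONST → push 64. Stack: [64]
STORE_FAST u → u=64. Stack: []
LOAD_CONST → push 2. Stack: [2]
LOAD_FAST t → push 0. Stack: [2, 0]
BINARY_OP + → 2 + 0 = 2. Stack: [2]
STORE_FAST m → m=2. Stack: []
LOAD_FAST m → push 2. Stack: [2]
RETURN_VALUE → return 2.

2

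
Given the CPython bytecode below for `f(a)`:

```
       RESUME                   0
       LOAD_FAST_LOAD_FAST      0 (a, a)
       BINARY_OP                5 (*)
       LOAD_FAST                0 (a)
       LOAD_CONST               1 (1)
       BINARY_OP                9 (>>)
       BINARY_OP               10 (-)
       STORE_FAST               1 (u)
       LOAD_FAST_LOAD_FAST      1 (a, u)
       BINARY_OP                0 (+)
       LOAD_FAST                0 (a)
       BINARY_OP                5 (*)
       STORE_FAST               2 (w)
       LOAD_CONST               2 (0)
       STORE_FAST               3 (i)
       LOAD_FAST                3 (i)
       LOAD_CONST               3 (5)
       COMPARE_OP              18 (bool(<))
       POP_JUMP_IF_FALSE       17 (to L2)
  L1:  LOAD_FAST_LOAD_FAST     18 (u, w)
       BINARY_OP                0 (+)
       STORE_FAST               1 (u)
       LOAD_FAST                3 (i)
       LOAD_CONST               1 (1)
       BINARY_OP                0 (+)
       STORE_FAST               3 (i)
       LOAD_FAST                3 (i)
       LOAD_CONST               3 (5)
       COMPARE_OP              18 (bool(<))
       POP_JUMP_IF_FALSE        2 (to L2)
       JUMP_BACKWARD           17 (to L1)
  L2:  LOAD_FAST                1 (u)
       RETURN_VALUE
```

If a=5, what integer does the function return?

LOAD_FAST_LOAD_FAST a,a → push 5,5
BINARY_OP * → 5 * 5 = 25
LOAD_FAST a → push 5
LOAD_CONST → push 1
BINARY_OP >> → 5 >> 1 = 2
BINARY_OP - → 25 - 2 = 23
STORE_FAST u → u=23
LOAD_FAST_LOAD_FAST a,u → push 5,23
BINARY_OP + → 5 + 23 = 28
LOAD_FAST a → push 5
BINARY_OP * → 28 * 5 = 140
STORE_FAST w → w=140
LOAD_CONST → push 0
STORE_FAST i → i=0
LOAD_FAST i → push 0
LOAD_CONST → push 5
COMPARE_OP bool(<) → 0 vs 5 = True
POP_JUMP_IF_FALSE → pop True; no jump
LOAD_FAST_LOAD_FAST u,w → push 23,140
BINARY_OP + → 23 + 140 = 163
STORE_FAST u → u=163
LOAD_FAST i → push 0
LOAD_CONST → push 1
BINARY_OP + → 0 + 1 = 1
STORE_FAST i → i=1
LOAD_FAST i → push 1
LOAD_CONST → push 5
COMPARE_OP bool(<) → 1 vs 5 = True
POP_JUMP_IF_FALSE → pop True; no jump
LOAD_FAST_LOAD_FAST u,w → push 163,140
BINARY_OP + → 163 + 140 = 303
STORE_FAST u → u=303
LOAD_FAST i → push 1
LOAD_CONST → push 1
BINARY_OP + → 1 + 1 = 2
STORE_FAST i → i=2
LOAD_FAST i → push 2
LOAD_CONST → push 5
COMPARE_OP bool(<) → 2 vs 5 = True
POP_JUMP_IF_FALSE → pop True; no jump
LOAD_FAST_LOAD_FAST u,w → push 303,140
BINARY_OP + → 303 + 140 = 443
STORE_FAST u → u=443
LOAD_FAST i → push 2
LOAD_CONST → push 1
BINARY_OP + → 2 + 1 = 3
STORE_FAST i → i=3
LOAD_FAST i → push 3
LOAD_CONST → push 5
COMPARE_OP bool(<) → 3 vs 5 = True
POP_JUMP_IF_FALSE → pop True; no jump
LOAD_FAST_LOAD_FAST u,w → push 443,140
BINARY_OP + → 443 + 140 = 583
STORE_FAST u → u=583
LOAD_FAST i → push 3
LOAD_CONST → push 1
BINARY_OP + → 3 + 1 = 4
STORE_FAST i → i=4
LOAD_FAST i → push 4
LOAD_CONST → push 5
COMPARE_OP bool(<) → 4 vs 5 = True
POP_JUMP_IF_FALSE → pop True; no jump
LOAD_FAST_LOAD_FAST u,w → push 583,140
BINARY_OP + → 583 + 140 = 723
STORE_FAST u → u=723
LOAD_FAST i → push 4
LOAD_CONST → push 1
BINARY_OP + → 4 + 1 = 5
STORE_FAST i → i=5
LOAD_FAST i → push 5
LOAD_CONST → push 5
COMPARE_OP bool(<) → 5 vs 5 = False
POP_JUMP_IF_FALSE → pop False; jump
LOAD_FAST u → push 723
RETURN_VALUE → return 723.

723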